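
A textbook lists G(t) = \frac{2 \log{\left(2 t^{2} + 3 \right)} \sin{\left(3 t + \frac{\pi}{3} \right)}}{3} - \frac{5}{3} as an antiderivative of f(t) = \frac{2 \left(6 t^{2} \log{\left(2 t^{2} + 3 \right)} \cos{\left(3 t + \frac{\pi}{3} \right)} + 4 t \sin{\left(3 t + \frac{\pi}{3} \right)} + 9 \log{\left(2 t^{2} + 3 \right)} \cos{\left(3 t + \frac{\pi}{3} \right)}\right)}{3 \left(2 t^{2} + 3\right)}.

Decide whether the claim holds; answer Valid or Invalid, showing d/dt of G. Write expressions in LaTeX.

Valid: G'(t) = f(t).

d/dt[G] = \frac{12 t^{2} \log{\left(2 t^{2} + 3 \right)} \cos{\left(3 t + \frac{\pi}{3} \right)} + 8 t \sin{\left(3 t + \frac{\pi}{3} \right)} + 18 \log{\left(2 t^{2} + 3 \right)} \cos{\left(3 t + \frac{\pi}{3} \right)}}{6 t^{2} + 9}
This equals f(t) exactly, so the claim holds.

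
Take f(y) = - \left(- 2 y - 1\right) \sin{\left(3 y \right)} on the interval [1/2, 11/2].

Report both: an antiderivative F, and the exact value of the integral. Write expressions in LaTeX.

Whatever form F(y) takes, F'(y) = f(y) is non-negotiable.
F(y) = - \frac{2 y \cos{\left(3 y \right)}}{3} + \frac{2 \sin{\left(3 y \right)}}{9} - \frac{\cos{\left(3 y \right)}}{3} is an antiderivative of f.
Check: d/dy[- \frac{2 y \cos{\left(3 y \right)}}{3} + \frac{2 \sin{\left(3 y \right)}}{9} - \frac{\cos{\left(3 y \right)}}{3}] = 2 y \sin{\left(3 y \right)} + \sin{\left(3 y \right)}, which equals f(y).
F(11/2) = \frac{2 \sin{\left(\frac{33}{2} \right)}}{9} - 4 \cos{\left(\frac{33}{2} \right)}; F(1/2) = - \frac{2 \cos{\left(\frac{3}{2} \right)}}{3} + \frac{2 \sin{\left(\frac{3}{2} \right)}}{9}.
Integral = F(11/2) - F(1/2) = - \frac{2 \sin{\left(\frac{3}{2} \right)}}{9} + \frac{2 \sin{\left(\frac{33}{2} \right)}}{9} + \frac{2 \cos{\left(\frac{3}{2} \right)}}{3} - 4 \cos{\left(\frac{33}{2} \right)}.

Antiderivative: F(y) = - \frac{2 y \cos{\left(3 y \right)}}{3} + \frac{2 \sin{\left(3 y \right)}}{9} - \frac{\cos{\left(3 y \right)}}{3}; value = - \frac{2 \sin{\left(\frac{3}{2} \right)}}{9} + \frac{2 \sin{\left(\frac{33}{2} \right)}}{9} + \frac{2 \cos{\left(\frac{3}{2} \right)}}{3} - 4 \cos{\left(\frac{33}{2} \right)}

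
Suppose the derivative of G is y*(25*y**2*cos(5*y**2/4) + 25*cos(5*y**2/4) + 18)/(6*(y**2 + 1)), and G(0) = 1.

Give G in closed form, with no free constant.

G(y) = 3*log(y**2 + 1)/2 + 5*sin(5*y**2/4)/3 + 1

Whatever form G(y) takes, its d/dy must return the stated G'(y).
A general antiderivative is 3*log(y**2 + 1)/2 + 5*sin(5*y**2/4)/3 + C.
The condition gives C = 1 - (0) = 1.
So G(y) = 3*log(y**2 + 1)/2 + 5*sin(5*y**2/4)/3 + 1.
Check: d/dy[3*log(y**2 + 1)/2 + 5*sin(5*y**2/4)/3 + 1] = (25*y**3*cos(5*y**2/4) + 25*y*cos(5*y**2/4) + 18*y)/(6*y**2 + 6), which equals G'(y).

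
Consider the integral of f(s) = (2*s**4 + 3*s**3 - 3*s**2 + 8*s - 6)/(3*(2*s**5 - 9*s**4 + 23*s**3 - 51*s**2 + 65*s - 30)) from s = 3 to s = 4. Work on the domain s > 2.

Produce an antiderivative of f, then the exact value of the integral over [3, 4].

Factor the denominator (3*(s - 2)*(s - 1)*(2*s - 3)*(s**2 + 5)) and decompose: f = -(25*s - 122)/(261*(s**2 + 5)) - 104/(29*(2*s - 3)) + 2/(9*(s - 1)) + 2/(s - 2); each piece integrates to a log, atan, or power term.
F(s) = (5220*log(s - 2) - 4680*log(s - 3/2) + 580*log(s - 1) - 125*log(s**2 + 5) + 244*sqrt(5)*atan(sqrt(5)*s/5))/2610 is an antiderivative of f.
Check: d/ds[(5220*log(s - 2) - 4680*log(s - 3/2) + 580*log(s - 1) - 125*log(s**2 + 5) + 244*sqrt(5)*atan(sqrt(5)*s/5))/2610] = (2*s**4 + 3*s**3 - 3*s**2 + 8*s - 6)/(6*s**5 - 27*s**4 + 69*s**3 - 153*s**2 + 195*s - 90), which equals f(s).
F(4) = -52*log(5/2)/29 - 25*log(21)/522 + 122*sqrt(5)*atan(4*sqrt(5)/5)/1305 + 2*log(3)/9 + 2*log(2); F(3) = -52*log(3/2)/29 - 25*log(14)/522 + 2*log(2)/9 + 122*sqrt(5)*atan(3*sqrt(5)/5)/1305.
Integral = F(4) - F(3) = -52*log(5/2)/29 - 122*sqrt(5)*atan(3*sqrt(5)/5)/1305 - 25*log(21)/522 + 25*log(14)/522 + 122*sqrt(5)*atan(4*sqrt(5)/5)/1305 + 2*log(3)/9 + 52*log(3/2)/29 + 16*log(2)/9.

Antiderivative: F(s) = (5220*log(s - 2) - 4680*log(s - 3/2) + 580*log(s - 1) - 125*log(s**2 + 5) + 244*sqrt(5)*atan(sqrt(5)*s/5))/2610; value = -52*log(5/2)/29 - 122*sqrt(5)*atan(3*sqrt(5)/5)/1305 - 25*log(21)/522 + 25*log(14)/522 + 122*sqrt(5)*atan(4*sqrt(5)/5)/1305 + 2*log(3)/9 + 52*log(3/2)/29 + 16*log(2)/9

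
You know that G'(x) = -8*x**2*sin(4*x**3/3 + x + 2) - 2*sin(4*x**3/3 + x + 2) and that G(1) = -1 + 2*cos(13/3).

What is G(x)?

The substitution u = 4*x**3/3 + x + 2 works: G'(x) is exactly (dG/du)*(du/dx) for that inner function.
A general antiderivative is 2*cos(4*x**3/3 + x + 2) + C.
The condition gives C = -1 + 2*cos(13/3) - (2*cos(13/3)) = -1.
So G(x) = 2*cos(4*x**3/3 + x + 2) - 1.
Check: d/dx[2*cos(4*x**3/3 + x + 2) - 1] = -8*x**2*sin(4*x**3/3 + x + 2) - 2*sin(4*x**3/3 + x + 2) = G'(x).

G(x) = 2*cos(4*x**3/3 + x + 2) - 1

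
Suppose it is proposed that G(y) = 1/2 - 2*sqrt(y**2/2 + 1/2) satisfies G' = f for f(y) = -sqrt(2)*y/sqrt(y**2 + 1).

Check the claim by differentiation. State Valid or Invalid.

d/dy[G] = -sqrt(2)*y/sqrt(y**2 + 1)
This equals f(y) exactly, so the claim holds.

Valid. The derivative of G reproduces f.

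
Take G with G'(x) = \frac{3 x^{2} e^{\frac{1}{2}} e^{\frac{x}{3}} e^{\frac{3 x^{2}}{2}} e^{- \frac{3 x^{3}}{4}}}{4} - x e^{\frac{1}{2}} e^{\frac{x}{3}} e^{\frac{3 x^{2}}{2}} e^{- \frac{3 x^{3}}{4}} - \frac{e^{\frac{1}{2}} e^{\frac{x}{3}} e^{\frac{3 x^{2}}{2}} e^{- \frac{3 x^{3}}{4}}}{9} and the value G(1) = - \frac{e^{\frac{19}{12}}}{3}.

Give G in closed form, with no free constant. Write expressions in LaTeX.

G'(x) matches the chain-rule pattern g'(h)*h' with inner function h(x) = - \frac{3 x^{3}}{4} + \frac{3 x^{2}}{2} + \frac{x}{3} + \frac{1}{2}; substituting u = h(x) collapses the integral.
A general antiderivative is - \frac{e^{- \frac{3 x^{3}}{4} + \frac{3 x^{2}}{2} + \frac{x}{3} + \frac{1}{2}}}{3} + C.
The condition gives C = - \frac{e^{\frac{19}{12}}}{3} - (- \frac{e^{\frac{19}{12}}}{3}) = 0.
So G(x) = - \frac{e^{- \frac{3 x^{3}}{4} + \frac{3 x^{2}}{2} + \frac{x}{3} + \frac{1}{2}}}{3}.
Check: d/dx[- \frac{e^{- \frac{3 x^{3}}{4} + \frac{3 x^{2}}{2} + \frac{x}{3} + \frac{1}{2}}}{3}] = \frac{3 x^{2} e^{\frac{1}{2}} e^{\frac{x}{3}} e^{\frac{3 x^{2}}{2}} e^{- \frac{3 x^{3}}{4}}}{4} - x e^{\frac{1}{2}} e^{\frac{x}{3}} e^{\frac{3 x^{2}}{2}} e^{- \frac{3 x^{3}}{4}} - \frac{e^{\frac{1}{2}} e^{\frac{x}{3}} e^{\frac{3 x^{2}}{2}} e^{- \frac{3 x^{3}}{4}}}{9} = G'(x).

G(x) = - \frac{e^{- \frac{3 x^{3}}{4} + \frac{3 x^{2}}{2} + \frac{x}{3} + \frac{1}{2}}}{3}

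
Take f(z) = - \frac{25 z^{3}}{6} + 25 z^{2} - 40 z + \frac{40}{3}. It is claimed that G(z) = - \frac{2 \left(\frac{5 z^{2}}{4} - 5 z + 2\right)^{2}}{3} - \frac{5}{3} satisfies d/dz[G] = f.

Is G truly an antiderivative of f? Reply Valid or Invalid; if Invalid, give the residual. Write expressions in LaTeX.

Valid. The derivative of G reproduces f.

d/dz[G] = - \frac{25 z^{3}}{6} + 25 z^{2} - 40 z + \frac{40}{3}
This equals f(z) exactly, so the claim holds.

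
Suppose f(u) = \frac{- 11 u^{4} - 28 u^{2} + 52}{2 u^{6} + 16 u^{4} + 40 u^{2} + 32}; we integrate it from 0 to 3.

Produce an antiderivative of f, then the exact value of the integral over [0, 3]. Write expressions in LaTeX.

Any candidate F(u) must reproduce f(u) exactly when differentiated.
F(u) = \frac{16 u - 3 \left(u^{2} + 2\right) \operatorname{atan}{\left(\frac{u}{2} \right)}}{4 \left(u^{2} + 2\right)} is an antiderivative of f.
Check: d/du[\frac{16 u - 3 \left(u^{2} + 2\right) \operatorname{atan}{\left(\frac{u}{2} \right)}}{4 \left(u^{2} + 2\right)}] = \frac{- 11 u^{4} - 28 u^{2} + 52}{2 u^{6} + 16 u^{4} + 40 u^{2} + 32} = f(u).
F(3) = \frac{12}{11} - \frac{3 \operatorname{atan}{\left(\frac{3}{2} \right)}}{4}; F(0) = 0.
Integral = F(3) - F(0) = \frac{12}{11} - \frac{3 \operatorname{atan}{\left(\frac{3}{2} \right)}}{4}.

Antiderivative: F(u) = \frac{16 u - 3 \left(u^{2} + 2\right) \operatorname{atan}{\left(\frac{u}{2} \right)}}{4 \left(u^{2} + 2\right)}; value = \frac{12}{11} - \frac{3 \operatorname{atan}{\left(\frac{3}{2} \right)}}{4}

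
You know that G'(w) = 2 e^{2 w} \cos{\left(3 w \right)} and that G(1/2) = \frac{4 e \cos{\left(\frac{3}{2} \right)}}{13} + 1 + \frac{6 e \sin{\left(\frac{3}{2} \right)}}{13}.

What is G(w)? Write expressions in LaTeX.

The proposed G(w) is checked by its d/dw: the result must match the given G'(w).
A general antiderivative is \frac{6 e^{2 w} \sin{\left(3 w \right)}}{13} + \frac{4 e^{2 w} \cos{\left(3 w \right)}}{13} + C.
The condition gives C = \frac{4 e \cos{\left(\frac{3}{2} \right)}}{13} + 1 + \frac{6 e \sin{\left(\frac{3}{2} \right)}}{13} - (\frac{4 e \cos{\left(\frac{3}{2} \right)}}{13} + \frac{6 e \sin{\left(\frac{3}{2} \right)}}{13}) = 1.
So G(w) = \frac{6 e^{2 w} \sin{\left(3 w \right)} + 4 e^{2 w} \cos{\left(3 w \right)} + 13}{13}.
Check: d/dw[\frac{6 e^{2 w} \sin{\left(3 w \right)} + 4 e^{2 w} \cos{\left(3 w \right)} + 13}{13}] = 2 e^{2 w} \cos{\left(3 w \right)} = G'(w).

G(w) = \frac{6 e^{2 w} \sin{\left(3 w \right)} + 4 e^{2 w} \cos{\left(3 w \right)} + 13}{13}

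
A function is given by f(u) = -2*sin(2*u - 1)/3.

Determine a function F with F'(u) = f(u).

An antiderivative is F(u) = cos(2*u - 1)/3.

Since d/du undoes antidifferentiation here, F'(u) = f(u) is required of F(u).
Check: d/du[cos(2*u - 1)/3] = -2*sin(2*u - 1)/3 = f(u).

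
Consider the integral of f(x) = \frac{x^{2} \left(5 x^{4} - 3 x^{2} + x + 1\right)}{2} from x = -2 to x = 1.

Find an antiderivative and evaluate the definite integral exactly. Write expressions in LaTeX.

Antiderivative: F(x) = \frac{x^{3} \left(300 x^{4} - 252 x^{2} + 105 x + 140\right)}{840}; value = \frac{10023}{280}

An antiderivative F(x) passes only if d/dx[F] lands on f(x) exactly.
F(x) = \frac{x^{3} \left(300 x^{4} - 252 x^{2} + 105 x + 140\right)}{840} is an antiderivative of f.
Check: d/dx[\frac{x^{3} \left(300 x^{4} - 252 x^{2} + 105 x + 140\right)}{840}] = \frac{5 x^{6}}{2} - \frac{3 x^{4}}{2} + \frac{x^{3}}{2} + \frac{x^{2}}{2}, which equals f(x).
F(1) = \frac{293}{840}; F(-2) = - \frac{3722}{105}.
Integral = F(1) - F(-2) = \frac{10023}{280}.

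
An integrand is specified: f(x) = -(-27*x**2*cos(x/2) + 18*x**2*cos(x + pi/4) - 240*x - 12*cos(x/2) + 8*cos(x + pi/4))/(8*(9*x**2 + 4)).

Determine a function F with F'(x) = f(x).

Whatever form F(x) takes, F'(x) = f(x) is non-negotiable.
Check: d/dx[5*log(9*x**2 + 4)/3 + 3*sin(x/2)/4 - sin(x + pi/4)/4] = (27*x**2*cos(x/2) - 18*x**2*cos(x + pi/4) + 240*x + 12*cos(x/2) - 8*cos(x + pi/4))/(72*x**2 + 32), which equals f(x).

An antiderivative is F(x) = 5*log(9*x**2 + 4)/3 + 3*sin(x/2)/4 - sin(x + pi/4)/4.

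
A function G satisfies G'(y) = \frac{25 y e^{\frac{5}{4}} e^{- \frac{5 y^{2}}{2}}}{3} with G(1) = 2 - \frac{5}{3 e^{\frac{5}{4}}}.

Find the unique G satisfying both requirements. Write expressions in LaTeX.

G'(y) matches the chain-rule pattern g'(h)*h' with inner function h(y) = \frac{5}{4} - \frac{5 y^{2}}{2}; substituting u = h(y) collapses the integral.
A general antiderivative is - \frac{5 e^{\frac{5}{4} - \frac{5 y^{2}}{2}}}{3} + C.
The condition gives C = 2 - \frac{5}{3 e^{\frac{5}{4}}} - (- \frac{5}{3 e^{\frac{5}{4}}}) = 2.
So G(y) = \frac{\left(\frac{6 e^{\frac{5 y^{2}}{2}}}{e^{\frac{5}{4}}} - 5\right) e^{\frac{5}{4}} e^{- \frac{5 y^{2}}{2}}}{3}.
Check: d/dy[\frac{\left(\frac{6 e^{\frac{5 y^{2}}{2}}}{e^{\frac{5}{4}}} - 5\right) e^{\frac{5}{4}} e^{- \frac{5 y^{2}}{2}}}{3}] = \frac{25 y e^{\frac{5}{4}} e^{- \frac{5 y^{2}}{2}}}{3} = G'(y).

G(y) = \frac{\left(\frac{6 e^{\frac{5 y^{2}}{2}}}{e^{\frac{5}{4}}} - 5\right) e^{\frac{5}{4}} e^{- \frac{5 y^{2}}{2}}}{3}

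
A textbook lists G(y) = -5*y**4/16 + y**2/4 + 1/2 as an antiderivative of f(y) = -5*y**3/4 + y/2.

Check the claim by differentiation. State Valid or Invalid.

d/dy[G] = -5*y**3/4 + y/2
This equals f(y) exactly, so the claim holds.

Valid - the claim checks out under differentiation.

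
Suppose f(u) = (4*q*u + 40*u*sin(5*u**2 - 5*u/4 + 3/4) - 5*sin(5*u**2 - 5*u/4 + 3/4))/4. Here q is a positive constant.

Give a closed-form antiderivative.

An antiderivative F(u) passes only if d/du[F] lands on f(u) exactly.
Check: d/du[(q*u**2 - 2*cos(5*u**2 - 5*u/4 + 3/4))/2] = q*u + 10*u*sin(5*u**2 - 5*u/4 + 3/4) - 5*sin(5*u**2 - 5*u/4 + 3/4)/4, which equals f(u).

An antiderivative is F(u) = (q*u**2 - 2*cos(5*u**2 - 5*u/4 + 3/4))/2.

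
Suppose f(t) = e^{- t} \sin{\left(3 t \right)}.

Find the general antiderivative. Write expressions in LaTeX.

Differentiate the proposed F(t) back; it has to land on f(t) exactly.
Check: d/dt[- \frac{e^{- t} \sin{\left(3 t \right)}}{10} - \frac{3 e^{- t} \cos{\left(3 t \right)}}{10}] = e^{- t} \sin{\left(3 t \right)} = f(t).

F(t) = - \frac{e^{- t} \sin{\left(3 t \right)}}{10} - \frac{3 e^{- t} \cos{\left(3 t \right)}}{10} + C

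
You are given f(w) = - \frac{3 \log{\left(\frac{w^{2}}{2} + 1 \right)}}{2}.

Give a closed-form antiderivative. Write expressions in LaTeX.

For F(w) to be correct the identity F'(w) - f(w) = 0 must hold.
Check: d/dw[- \frac{3 w \log{\left(\frac{w^{2}}{2} + 1 \right)}}{2} + 3 w - 3 \sqrt{2} \operatorname{atan}{\left(\frac{\sqrt{2} w}{2} \right)}] = - \frac{3 \log{\left(\frac{w^{2}}{2} + 1 \right)}}{2} = f(w).

An antiderivative is F(w) = - \frac{3 w \log{\left(\frac{w^{2}}{2} + 1 \right)}}{2} + 3 w - 3 \sqrt{2} \operatorname{atan}{\left(\frac{\sqrt{2} w}{2} \right)}.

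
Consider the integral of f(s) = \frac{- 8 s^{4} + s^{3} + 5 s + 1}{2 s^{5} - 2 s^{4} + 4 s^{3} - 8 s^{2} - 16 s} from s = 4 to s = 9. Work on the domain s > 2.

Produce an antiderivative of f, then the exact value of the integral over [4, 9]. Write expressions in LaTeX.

The denominator factors as 2 s \left(s - 2\right) \left(s + 1\right) \left(s^{2} + 4\right); partial fractions split f into directly integrable pieces: - \frac{379 s + 266}{160 \left(s^{2} + 4\right)} - \frac{13}{30 \left(s + 1\right)} - \frac{109}{96 \left(s - 2\right)} - \frac{1}{16 s}.
F(s) = - \frac{\log{\left(s \right)}}{16} - \frac{109 \log{\left(s - 2 \right)}}{96} - \frac{13 \log{\left(s + 1 \right)}}{30} - \frac{379 \log{\left(s^{2} + 4 \right)}}{320} - \frac{133 \operatorname{atan}{\left(\frac{s}{2} \right)}}{160} is an antiderivative of f.
Check: d/ds[- \frac{\log{\left(s \right)}}{16} - \frac{109 \log{\left(s - 2 \right)}}{96} - \frac{13 \log{\left(s + 1 \right)}}{30} - \frac{379 \log{\left(s^{2} + 4 \right)}}{320} - \frac{133 \operatorname{atan}{\left(\frac{s}{2} \right)}}{160}] = \frac{- 8 s^{4} + s^{3} + 5 s + 1}{2 s^{5} - 2 s^{4} + 4 s^{3} - 8 s^{2} - 16 s} = f(s).
F(9) = - \frac{379 \log{\left(85 \right)}}{320} - \frac{109 \log{\left(7 \right)}}{96} - \frac{133 \operatorname{atan}{\left(\frac{9}{2} \right)}}{160} - \frac{13 \log{\left(10 \right)}}{30} - \frac{\log{\left(9 \right)}}{16}; F(4) = - \frac{379 \log{\left(20 \right)}}{320} - \frac{133 \operatorname{atan}{\left(2 \right)}}{160} - \frac{109 \log{\left(2 \right)}}{96} - \frac{13 \log{\left(5 \right)}}{30} - \frac{\log{\left(4 \right)}}{16}.
Integral = F(9) - F(4) = - \frac{379 \log{\left(85 \right)}}{320} - \frac{109 \log{\left(7 \right)}}{96} - \frac{133 \operatorname{atan}{\left(\frac{9}{2} \right)}}{160} - \frac{13 \log{\left(10 \right)}}{30} - \frac{\log{\left(9 \right)}}{16} + \frac{\log{\left(4 \right)}}{16} + \frac{13 \log{\left(5 \right)}}{30} + \frac{109 \log{\left(2 \right)}}{96} + \frac{133 \operatorname{atan}{\left(2 \right)}}{160} + \frac{379 \log{\left(20 \right)}}{320}.

Antiderivative: F(s) = - \frac{\log{\left(s \right)}}{16} - \frac{109 \log{\left(s - 2 \right)}}{96} - \frac{13 \log{\left(s + 1 \right)}}{30} - \frac{379 \log{\left(s^{2} + 4 \right)}}{320} - \frac{133 \operatorname{atan}{\left(\frac{s}{2} \right)}}{160}; value = - \frac{379 \log{\left(85 \right)}}{320} - \frac{109 \log{\left(7 \right)}}{96} - \frac{133 \operatorname{atan}{\left(\frac{9}{2} \right)}}{160} - \frac{13 \log{\left(10 \right)}}{30} - \frac{\log{\left(9 \right)}}{16} + \frac{\log{\left(4 \right)}}{16} + \frac{13 \log{\left(5 \right)}}{30} + \frac{109 \log{\left(2 \right)}}{96} + \frac{133 \operatorname{atan}{\left(2 \right)}}{160} + \frac{379 \log{\left(20 \right)}}{320}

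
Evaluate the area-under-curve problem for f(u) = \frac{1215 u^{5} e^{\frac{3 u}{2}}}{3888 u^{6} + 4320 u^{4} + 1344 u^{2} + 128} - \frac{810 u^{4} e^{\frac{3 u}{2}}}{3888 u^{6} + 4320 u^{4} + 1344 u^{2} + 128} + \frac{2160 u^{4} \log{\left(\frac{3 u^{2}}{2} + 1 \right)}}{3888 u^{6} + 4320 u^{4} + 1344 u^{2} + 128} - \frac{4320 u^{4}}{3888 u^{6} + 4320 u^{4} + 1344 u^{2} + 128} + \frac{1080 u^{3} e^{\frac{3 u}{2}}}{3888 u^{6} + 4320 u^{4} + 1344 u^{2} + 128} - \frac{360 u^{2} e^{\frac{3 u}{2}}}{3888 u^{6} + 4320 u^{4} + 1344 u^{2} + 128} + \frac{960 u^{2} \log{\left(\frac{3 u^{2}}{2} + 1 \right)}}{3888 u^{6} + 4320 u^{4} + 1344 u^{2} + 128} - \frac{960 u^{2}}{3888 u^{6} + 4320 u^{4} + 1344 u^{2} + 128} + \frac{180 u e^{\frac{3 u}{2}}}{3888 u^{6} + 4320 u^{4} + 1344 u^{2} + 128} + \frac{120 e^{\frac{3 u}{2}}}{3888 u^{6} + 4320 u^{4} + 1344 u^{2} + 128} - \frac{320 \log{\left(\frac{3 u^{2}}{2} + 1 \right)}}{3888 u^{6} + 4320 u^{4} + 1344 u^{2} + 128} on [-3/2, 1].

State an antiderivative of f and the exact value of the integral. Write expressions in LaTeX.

The integrand splits into summands that can be handled one at a time.
F(u) = \frac{5 u \left(3 e^{\frac{3 u}{2}} - 8 \log{\left(\frac{3 u^{2}}{2} + 1 \right)}\right)}{8 \left(9 u^{2} + 2\right)} is an antiderivative of f.
Check: d/du[\frac{5 u \left(3 e^{\frac{3 u}{2}} - 8 \log{\left(\frac{3 u^{2}}{2} + 1 \right)}\right)}{8 \left(9 u^{2} + 2\right)}] = \frac{1215 u^{5} e^{\frac{3 u}{2}} - 810 u^{4} e^{\frac{3 u}{2}} + 2160 u^{4} \log{\left(\frac{3 u^{2}}{2} + 1 \right)} - 4320 u^{4} + 1080 u^{3} e^{\frac{3 u}{2}} - 360 u^{2} e^{\frac{3 u}{2}} + 960 u^{2} \log{\left(\frac{3 u^{2}}{2} + 1 \right)} - 960 u^{2} + 180 u e^{\frac{3 u}{2}} + 120 e^{\frac{3 u}{2}} - 320 \log{\left(\frac{3 u^{2}}{2} + 1 \right)}}{3888 u^{6} + 4320 u^{4} + 1344 u^{2} + 128}, which equals f(u).
F(1) = - \frac{5 \log{\left(\frac{5}{2} \right)}}{11} + \frac{15 e^{\frac{3}{2}}}{88}; F(-3/2) = - \frac{45}{356 e^{\frac{9}{4}}} + \frac{30 \log{\left(\frac{35}{8} \right)}}{89}.
Integral = F(1) - F(-3/2) = - \frac{30 \log{\left(\frac{35}{8} \right)}}{89} - \frac{5 \log{\left(\frac{5}{2} \right)}}{11} + \frac{45}{356 e^{\frac{9}{4}}} + \frac{15 e^{\frac{3}{2}}}{88}.

Antiderivative: F(u) = \frac{5 u \left(3 e^{\frac{3 u}{2}} - 8 \log{\left(\frac{3 u^{2}}{2} + 1 \right)}\right)}{8 \left(9 u^{2} + 2\right)}; value = - \frac{30 \log{\left(\frac{35}{8} \right)}}{89} - \frac{5 \log{\left(\frac{5}{2} \right)}}{11} + \frac{45}{356 e^{\frac{9}{4}}} + \frac{15 e^{\frac{3}{2}}}{88}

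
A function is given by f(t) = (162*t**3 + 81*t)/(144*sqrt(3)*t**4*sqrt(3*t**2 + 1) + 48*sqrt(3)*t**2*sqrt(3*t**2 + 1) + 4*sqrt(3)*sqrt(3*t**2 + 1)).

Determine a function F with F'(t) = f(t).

An antiderivative is F(t) = -3*sqrt(3)*sqrt(3*t**2 + 1)/(4*(6*t**2 + 1)).

f has the shape u'v + uv' for u = -9/(8*(3*t**2 + 1/2)) and v = sqrt(t**2 + 1/3) — it is the derivative of the product u*v.
Check: d/dt[-3*sqrt(3)*sqrt(3*t**2 + 1)/(4*(6*t**2 + 1))] = (54*sqrt(3)*t**3 + 27*sqrt(3)*t)/(144*t**4*sqrt(3*t**2 + 1) + 48*t**2*sqrt(3*t**2 + 1) + 4*sqrt(3*t**2 + 1)), which equals f(t).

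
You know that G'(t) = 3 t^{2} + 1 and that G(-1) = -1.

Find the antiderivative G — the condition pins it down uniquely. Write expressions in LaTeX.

G(t) = t^{3} + t + 1

A first test for any G(t): its t-derivative must equal the given G'(t).
A general antiderivative is t^{3} + t + C.
The condition gives C = -1 - (-2) = 1.
So G(t) = t^{3} + t + 1.
Check: d/dt[t^{3} + t + 1] = 3 t^{2} + 1 = G'(t).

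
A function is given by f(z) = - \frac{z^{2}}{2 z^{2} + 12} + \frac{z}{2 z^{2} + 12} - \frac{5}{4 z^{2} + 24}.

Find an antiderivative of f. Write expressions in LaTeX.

Integrate term by term and add the pieces.
Check: d/dz[- \frac{z}{2} + \frac{\log{\left(z^{2} + 6 \right)}}{4} + \frac{7 \sqrt{6} \operatorname{atan}{\left(\frac{\sqrt{6} z}{6} \right)}}{24}] = \frac{- 2 z^{2} + 2 z - 5}{4 z^{2} + 24}, which equals f(z).

An antiderivative is F(z) = - \frac{z}{2} + \frac{\log{\left(z^{2} + 6 \right)}}{4} + \frac{7 \sqrt{6} \operatorname{atan}{\left(\frac{\sqrt{6} z}{6} \right)}}{24}.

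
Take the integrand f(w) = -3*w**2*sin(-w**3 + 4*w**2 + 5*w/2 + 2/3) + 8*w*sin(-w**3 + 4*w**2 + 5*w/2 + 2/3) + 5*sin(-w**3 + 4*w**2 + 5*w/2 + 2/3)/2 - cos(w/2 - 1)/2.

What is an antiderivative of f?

The integrand splits into summands that can be handled one at a time.
Check: d/dw[-sin(w/2 - 1) - cos(-w**3 + 4*w**2 + 5*w/2 + 2/3)] = -3*w**2*sin(-w**3 + 4*w**2 + 5*w/2 + 2/3) + 8*w*sin(-w**3 + 4*w**2 + 5*w/2 + 2/3) + 5*sin(-w**3 + 4*w**2 + 5*w/2 + 2/3)/2 - cos(w/2 - 1)/2 = f(w).

An antiderivative is F(w) = -sin(w/2 - 1) - cos(-w**3 + 4*w**2 + 5*w/2 + 2/3).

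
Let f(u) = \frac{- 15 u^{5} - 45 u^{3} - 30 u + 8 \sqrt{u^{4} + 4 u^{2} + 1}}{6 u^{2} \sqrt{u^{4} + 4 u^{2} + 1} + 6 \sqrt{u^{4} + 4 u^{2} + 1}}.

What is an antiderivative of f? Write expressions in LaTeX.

An antiderivative is F(u) = - \frac{5 \sqrt{u^{4} + 4 u^{2} + 1}}{4} + \frac{4 \operatorname{atan}{\left(u \right)}}{3}.

Recover f(u) by differentiating a candidate F(u); any mismatch rules it out.
Check: d/du[- \frac{5 \sqrt{u^{4} + 4 u^{2} + 1}}{4} + \frac{4 \operatorname{atan}{\left(u \right)}}{3}] = \frac{- 15 u^{5} - 45 u^{3} - 30 u + 8 \sqrt{u^{4} + 4 u^{2} + 1}}{6 u^{2} \sqrt{u^{4} + 4 u^{2} + 1} + 6 \sqrt{u^{4} + 4 u^{2} + 1}} = f(u).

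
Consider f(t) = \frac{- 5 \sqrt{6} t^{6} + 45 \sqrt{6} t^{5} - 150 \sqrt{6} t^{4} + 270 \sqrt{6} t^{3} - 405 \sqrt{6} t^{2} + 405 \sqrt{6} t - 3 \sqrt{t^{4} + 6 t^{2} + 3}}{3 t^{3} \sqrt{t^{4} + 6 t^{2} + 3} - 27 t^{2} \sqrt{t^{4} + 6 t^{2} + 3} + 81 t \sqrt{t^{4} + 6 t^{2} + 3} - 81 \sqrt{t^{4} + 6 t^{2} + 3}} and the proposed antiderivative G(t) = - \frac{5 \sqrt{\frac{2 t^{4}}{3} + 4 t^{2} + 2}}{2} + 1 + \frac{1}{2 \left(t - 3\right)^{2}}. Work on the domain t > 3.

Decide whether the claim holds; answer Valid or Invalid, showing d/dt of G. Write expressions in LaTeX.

Valid - differentiating G returns exactly f.

d/dt[G] = \frac{- 5 \sqrt{6} t^{6} + 45 \sqrt{6} t^{5} - 150 \sqrt{6} t^{4} + 270 \sqrt{6} t^{3} - 405 \sqrt{6} t^{2} + 405 \sqrt{6} t - 3 \sqrt{t^{4} + 6 t^{2} + 3}}{3 t^{3} \sqrt{t^{4} + 6 t^{2} + 3} - 27 t^{2} \sqrt{t^{4} + 6 t^{2} + 3} + 81 t \sqrt{t^{4} + 6 t^{2} + 3} - 81 \sqrt{t^{4} + 6 t^{2} + 3}}
This equals f(t) exactly, so the claim holds.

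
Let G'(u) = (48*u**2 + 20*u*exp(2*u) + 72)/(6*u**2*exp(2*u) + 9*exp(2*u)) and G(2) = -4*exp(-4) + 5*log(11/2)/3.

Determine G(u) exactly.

G(u) = 5*log(u**2 + 3/2)/3 - 4*exp(-2*u)

For G(u) to be correct, d/du[G] must agree with the stated G'(u) identically.
A general antiderivative is 5*log(u**2 + 3/2)/3 - 4*exp(-2*u) + C.
The condition gives C = -4*exp(-4) + 5*log(11/2)/3 - (-4*exp(-4) + 5*log(11/2)/3) = 0.
So G(u) = 5*log(u**2 + 3/2)/3 - 4*exp(-2*u).
Check: d/du[5*log(u**2 + 3/2)/3 - 4*exp(-2*u)] = (48*u**2 + 20*u*exp(2*u) + 72)/(6*u**2*exp(2*u) + 9*exp(2*u)) = G'(u).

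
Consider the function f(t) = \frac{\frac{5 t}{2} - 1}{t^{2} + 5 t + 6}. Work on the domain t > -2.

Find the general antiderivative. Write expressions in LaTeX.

F(t) = \frac{- 12 \log{\left(t + 2 \right)} + 17 \log{\left(t + 3 \right)}}{2} + C

Factor the denominator (2 \left(t + 2\right) \left(t + 3\right)) and decompose: f = \frac{17}{2 \left(t + 3\right)} - \frac{6}{t + 2}; each piece integrates to a log, atan, or power term.
Check: d/dt[\frac{- 12 \log{\left(t + 2 \right)} + 17 \log{\left(t + 3 \right)}}{2}] = \frac{5 t - 2}{2 t^{2} + 10 t + 12}, which equals f(t).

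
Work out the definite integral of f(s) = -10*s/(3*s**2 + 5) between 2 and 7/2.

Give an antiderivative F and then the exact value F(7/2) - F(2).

Antiderivative: F(s) = -5*log(3*s**2 + 5)/3; value = -5*log(167/8)/3 + 5*log(17/2)/3

f matches the chain-rule pattern g'(h)*h' with inner function h(s) = 3*s**2/2 + 5/2; substituting u = h(s) collapses the integral.
F(s) = -5*log(3*s**2 + 5)/3 is an antiderivative of f.
Check: d/ds[-5*log(3*s**2 + 5)/3] = -10*s/(3*s**2 + 5) = f(s).
F(7/2) = -5*log(167/4)/3; F(2) = -5*log(17)/3.
Integral = F(7/2) - F(2) = -5*log(167/8)/3 + 5*log(17/2)/3.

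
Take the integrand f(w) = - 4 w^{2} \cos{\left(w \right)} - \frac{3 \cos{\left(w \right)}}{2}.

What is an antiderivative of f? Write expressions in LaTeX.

An antiderivative is F(w) = - \frac{8 w^{2} \sin{\left(w \right)} + 16 w \cos{\left(w \right)} - 13 \sin{\left(w \right)}}{2}.

The integrand splits into summands that can be handled one at a time.
Check: d/dw[- \frac{8 w^{2} \sin{\left(w \right)} + 16 w \cos{\left(w \right)} - 13 \sin{\left(w \right)}}{2}] = - 4 w^{2} \cos{\left(w \right)} - \frac{3 \cos{\left(w \right)}}{2} = f(w).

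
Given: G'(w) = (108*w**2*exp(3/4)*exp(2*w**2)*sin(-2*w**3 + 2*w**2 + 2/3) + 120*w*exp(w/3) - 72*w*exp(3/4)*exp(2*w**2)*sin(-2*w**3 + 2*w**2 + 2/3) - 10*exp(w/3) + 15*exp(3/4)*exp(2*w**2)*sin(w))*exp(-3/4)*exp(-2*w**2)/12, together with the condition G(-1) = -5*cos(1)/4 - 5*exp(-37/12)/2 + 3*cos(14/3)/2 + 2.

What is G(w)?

G(w) = (-10*exp(-2*w**2 + w/3 - 3/4) - 5*cos(w) + 6*cos(-2*w**3 + 2*w**2 + 2/3) + 8)/4

A first test for any G(w): its w-derivative must equal the given G'(w).
A general antiderivative is -5*exp(-2*w**2 + w/3 - 3/4)/2 - 5*cos(w)/4 + 3*cos(-2*w**3 + 2*w**2 + 2/3)/2 + C.
The condition gives C = -5*cos(1)/4 - 5*exp(-37/12)/2 + 3*cos(14/3)/2 + 2 - (-5*cos(1)/4 - 5*exp(-37/12)/2 + 3*cos(14/3)/2) = 2.
So G(w) = (-10*exp(-2*w**2 + w/3 - 3/4) - 5*cos(w) + 6*cos(-2*w**3 + 2*w**2 + 2/3) + 8)/4.
Check: d/dw[(-10*exp(-2*w**2 + w/3 - 3/4) - 5*cos(w) + 6*cos(-2*w**3 + 2*w**2 + 2/3) + 8)/4] = (108*w**2*exp(3/4)*exp(-w/3)*exp(2*w**2)*sin(-2*w**3 + 2*w**2 + 2/3) + 120*w - 72*w*exp(3/4)*exp(-w/3)*exp(2*w**2)*sin(-2*w**3 + 2*w**2 + 2/3) - 10 + 15*exp(3/4)*exp(-w/3)*exp(2*w**2)*sin(w))*exp(-3/4)*exp(w/3)*exp(-2*w**2)/12, which equals G'(w).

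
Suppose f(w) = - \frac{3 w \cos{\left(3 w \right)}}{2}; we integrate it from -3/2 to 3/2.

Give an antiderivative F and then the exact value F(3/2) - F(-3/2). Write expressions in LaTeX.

Antiderivative: F(w) = \frac{- 3 w \sin{\left(3 w \right)} - \cos{\left(3 w \right)}}{6}; value = 0

A candidate is checked by its d/dw: the result must match f(w).
F(w) = \frac{- 3 w \sin{\left(3 w \right)} - \cos{\left(3 w \right)}}{6} is an antiderivative of f.
Check: d/dw[\frac{- 3 w \sin{\left(3 w \right)} - \cos{\left(3 w \right)}}{6}] = - \frac{3 w \cos{\left(3 w \right)}}{2} = f(w).
F(3/2) = - \frac{\cos{\left(\frac{9}{2} \right)}}{6} - \frac{3 \sin{\left(\frac{9}{2} \right)}}{4}; F(-3/2) = - \frac{\cos{\left(\frac{9}{2} \right)}}{6} - \frac{3 \sin{\left(\frac{9}{2} \right)}}{4}.
Integral = F(3/2) - F(-3/2) = 0.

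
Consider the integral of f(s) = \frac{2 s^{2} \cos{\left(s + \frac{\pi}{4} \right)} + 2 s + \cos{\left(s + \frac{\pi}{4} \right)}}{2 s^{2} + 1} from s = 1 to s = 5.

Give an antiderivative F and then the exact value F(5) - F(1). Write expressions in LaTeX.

Antiderivative: F(s) = \frac{\log{\left(2 s^{2} + 1 \right)}}{2} + \sin{\left(s + \frac{\pi}{4} \right)}; value = - \sin{\left(\frac{\pi}{4} + 1 \right)} - \frac{\log{\left(3 \right)}}{2} + \sin{\left(\frac{\pi}{4} + 5 \right)} + \frac{\log{\left(51 \right)}}{2}

Any candidate F(s) must reproduce f(s) exactly when differentiated.
F(s) = \frac{\log{\left(2 s^{2} + 1 \right)}}{2} + \sin{\left(s + \frac{\pi}{4} \right)} is an antiderivative of f.
Check: d/ds[\frac{\log{\left(2 s^{2} + 1 \right)}}{2} + \sin{\left(s + \frac{\pi}{4} \right)}] = \frac{2 s^{2} \cos{\left(s + \frac{\pi}{4} \right)} + 2 s + \cos{\left(s + \frac{\pi}{4} \right)}}{2 s^{2} + 1} = f(s).
F(5) = \sin{\left(\frac{\pi}{4} + 5 \right)} + \frac{\log{\left(51 \right)}}{2}; F(1) = \frac{\log{\left(3 \right)}}{2} + \sin{\left(\frac{\pi}{4} + 1 \right)}.
Integral = F(5) - F(1) = - \sin{\left(\frac{\pi}{4} + 1 \right)} - \frac{\log{\left(3 \right)}}{2} + \sin{\left(\frac{\pi}{4} + 5 \right)} + \frac{\log{\left(51 \right)}}{2}.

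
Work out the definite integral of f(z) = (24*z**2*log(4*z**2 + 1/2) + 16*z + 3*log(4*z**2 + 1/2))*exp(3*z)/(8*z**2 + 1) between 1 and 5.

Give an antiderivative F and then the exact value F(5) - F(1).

f has the shape u'v + uv' for u = exp(3*z) and v = log(4*z**2 + 1/2) — it is the derivative of the product u*v.
F(z) = exp(3*z)*log(4*z**2 + 1/2) is an antiderivative of f.
Check: d/dz[exp(3*z)*log(4*z**2 + 1/2)] = (24*z**2*exp(3*z)*log(4*z**2 + 1/2) + 16*z*exp(3*z) + 3*exp(3*z)*log(4*z**2 + 1/2))/(8*z**2 + 1), which equals f(z).
F(5) = exp(15)*log(201/2); F(1) = exp(3)*log(9/2).
Integral = F(5) - F(1) = -exp(3)*log(9/2) + exp(15)*log(201/2).

Antiderivative: F(z) = exp(3*z)*log(4*z**2 + 1/2); value = -exp(3)*log(9/2) + exp(15)*log(201/2)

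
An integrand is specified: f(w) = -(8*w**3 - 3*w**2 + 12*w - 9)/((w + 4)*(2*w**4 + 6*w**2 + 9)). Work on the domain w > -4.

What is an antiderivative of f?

Any candidate F(w) must reproduce f(w) exactly when differentiated.
Check: d/dw[(4*log(w + 4) - log(w**4/3 + w**2 + 3/2))/4] = (-8*w**3 + 3*w**2 - 12*w + 9)/(2*w**5 + 8*w**4 + 6*w**3 + 24*w**2 + 9*w + 36), which equals f(w).

An antiderivative is F(w) = (4*log(w + 4) - log(w**4/3 + w**2 + 3/2))/4.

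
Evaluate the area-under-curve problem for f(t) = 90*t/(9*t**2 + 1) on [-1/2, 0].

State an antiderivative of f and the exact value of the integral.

Antiderivative: F(t) = 5*log(3*t**2 + 1/3); value = -5*log(3) - 5*log(13/12)

The substitution u = 3*t**2 + 1/3 works: f is exactly (dF/du)*(du/dt) for that inner function.
F(t) = 5*log(3*t**2 + 1/3) is an antiderivative of f.
Check: d/dt[5*log(3*t**2 + 1/3)] = 90*t/(9*t**2 + 1) = f(t).
F(0) = -5*log(3); F(-1/2) = 5*log(13/12).
Integral = F(0) - F(-1/2) = -5*log(3) - 5*log(13/12).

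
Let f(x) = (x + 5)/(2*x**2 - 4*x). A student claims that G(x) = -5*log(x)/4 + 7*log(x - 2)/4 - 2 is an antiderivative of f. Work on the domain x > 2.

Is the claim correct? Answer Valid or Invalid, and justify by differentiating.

d/dx[G] = (x + 5)/(2*x**2 - 4*x)
This equals f(x) exactly, so the claim holds.

Valid: G'(x) = f(x).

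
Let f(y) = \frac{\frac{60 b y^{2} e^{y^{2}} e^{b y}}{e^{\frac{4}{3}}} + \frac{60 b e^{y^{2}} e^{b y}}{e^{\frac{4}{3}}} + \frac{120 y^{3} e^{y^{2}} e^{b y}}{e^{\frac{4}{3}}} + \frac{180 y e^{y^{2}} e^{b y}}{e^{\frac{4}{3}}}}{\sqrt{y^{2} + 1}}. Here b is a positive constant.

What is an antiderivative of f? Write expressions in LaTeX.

For F(y) to be correct the identity F'(y) - f(y) = 0 must hold.
Check: d/dy[\frac{60 \sqrt{y^{2} + 1} e^{y^{2}} e^{b y}}{e^{\frac{4}{3}}}] = \frac{60 b y^{2} e^{y^{2}} e^{b y} + 60 b e^{y^{2}} e^{b y} + 120 y^{3} e^{y^{2}} e^{b y} + 180 y e^{y^{2}} e^{b y}}{\sqrt{y^{2} + 1} e^{\frac{4}{3}}}, which equals f(y).

An antiderivative is F(y) = \frac{60 \sqrt{y^{2} + 1} e^{y^{2}} e^{b y}}{e^{\frac{4}{3}}}.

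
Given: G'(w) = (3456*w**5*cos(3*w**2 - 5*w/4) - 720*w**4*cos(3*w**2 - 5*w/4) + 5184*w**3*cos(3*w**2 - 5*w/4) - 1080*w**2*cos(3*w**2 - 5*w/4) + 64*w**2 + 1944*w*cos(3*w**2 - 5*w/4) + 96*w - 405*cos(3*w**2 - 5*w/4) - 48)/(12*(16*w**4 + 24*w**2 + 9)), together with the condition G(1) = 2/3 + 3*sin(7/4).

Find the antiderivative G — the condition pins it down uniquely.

Whatever form G(w) takes, its d/dw must return the stated G'(w).
A general antiderivative is (-2*w/3 - 1/2)/(2*w**2 + 3/2) + 3*sin(3*w**2 - 5*w/4) + C.
The condition gives C = 2/3 + 3*sin(7/4) - (-1/3 + 3*sin(7/4)) = 1.
So G(w) = -2*w/(6*w**2 + 9/2) + 3*sin(3*w**2 - 5*w/4) + 1 - 1/(4*w**2 + 3).
Check: d/dw[-2*w/(6*w**2 + 9/2) + 3*sin(3*w**2 - 5*w/4) + 1 - 1/(4*w**2 + 3)] = (3456*w**5*cos(3*w**2 - 5*w/4) - 720*w**4*cos(3*w**2 - 5*w/4) + 5184*w**3*cos(3*w**2 - 5*w/4) - 1080*w**2*cos(3*w**2 - 5*w/4) + 64*w**2 + 1944*w*cos(3*w**2 - 5*w/4) + 96*w - 405*cos(3*w**2 - 5*w/4) - 48)/(192*w**4 + 288*w**2 + 108), which equals G'(w).

G(w) = -2*w/(6*w**2 + 9/2) + 3*sin(3*w**2 - 5*w/4) + 1 - 1/(4*w**2 + 3)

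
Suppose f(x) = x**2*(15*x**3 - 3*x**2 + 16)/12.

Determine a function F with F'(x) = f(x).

Since d/dx undoes antidifferentiation here, F'(x) = f(x) is required of F(x).
Check: d/dx[x**3*(75*x**3 - 18*x**2 + 160)/360] = 5*x**5/4 - x**4/4 + 4*x**2/3, which equals f(x).

An antiderivative is F(x) = x**3*(75*x**3 - 18*x**2 + 160)/360.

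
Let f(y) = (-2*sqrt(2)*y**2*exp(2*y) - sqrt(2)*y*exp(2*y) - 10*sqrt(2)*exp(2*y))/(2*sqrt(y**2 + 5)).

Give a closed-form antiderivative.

An antiderivative is F(y) = -sqrt(y**2/2 + 5/2)*exp(2*y).

Recognize the product-rule pattern: f = u'v + uv' with u = -sqrt(y**2/2 + 5/2), v = exp(2*y), so integration by parts undoes it.
Check: d/dy[-sqrt(y**2/2 + 5/2)*exp(2*y)] = (-2*sqrt(2)*y**2*exp(2*y) - sqrt(2)*y*exp(2*y) - 10*sqrt(2)*exp(2*y))/(2*sqrt(y**2 + 5)) = f(y).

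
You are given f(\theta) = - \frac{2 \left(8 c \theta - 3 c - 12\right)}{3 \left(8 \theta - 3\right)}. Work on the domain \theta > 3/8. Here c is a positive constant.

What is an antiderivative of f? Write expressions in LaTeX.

Differentiate the proposed F(\theta) back; it has to land on f(\theta) exactly.
Check: d/d\theta[- \frac{2 c \theta}{3} + \log{\left(4 \theta - \frac{3}{2} \right)}] = \frac{- 16 c \theta + 6 c + 24}{24 \theta - 9}, which equals f(\theta).

An antiderivative is F(\theta) = - \frac{2 c \theta}{3} + \log{\left(4 \theta - \frac{3}{2} \right)}.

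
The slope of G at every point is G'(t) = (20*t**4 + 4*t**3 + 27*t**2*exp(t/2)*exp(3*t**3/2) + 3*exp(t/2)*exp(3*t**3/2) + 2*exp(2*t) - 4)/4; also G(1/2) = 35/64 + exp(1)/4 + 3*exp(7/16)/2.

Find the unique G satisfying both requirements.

G(t) = t**5 + t**4/4 - t + 3*exp(t/2)*exp(3*t**3/2)/2 + exp(2*t)/4 + 1

A candidate passes only if d/dt[G] lands on the given G'(t) exactly.
A general antiderivative is t**5 + t**4/4 - t + exp(2*t)/4 + 3*exp(3*t**3/2 + t/2)/2 + 1 + C.
The condition gives C = 35/64 + exp(1)/4 + 3*exp(7/16)/2 - (35/64 + exp(1)/4 + 3*exp(7/16)/2) = 0.
So G(t) = t**5 + t**4/4 - t + 3*exp(t/2)*exp(3*t**3/2)/2 + exp(2*t)/4 + 1.
Check: d/dt[t**5 + t**4/4 - t + 3*exp(t/2)*exp(3*t**3/2)/2 + exp(2*t)/4 + 1] = 5*t**4 + t**3 + 27*t**2*exp(t/2)*exp(3*t**3/2)/4 + 3*exp(t/2)*exp(3*t**3/2)/4 + exp(2*t)/2 - 1, which equals G'(t).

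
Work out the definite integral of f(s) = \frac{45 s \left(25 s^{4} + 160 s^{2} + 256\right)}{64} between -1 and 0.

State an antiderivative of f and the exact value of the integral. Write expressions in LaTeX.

f matches the chain-rule pattern g'(h)*h' with inner function h(s) = \frac{5 s^{2}}{4} + 4; substituting u = h(s) collapses the integral.
F(s) = \frac{3 \left(5 s^{2} + 16\right)^{3}}{128} is an antiderivative of f.
Check: d/ds[\frac{3 \left(5 s^{2} + 16\right)^{3}}{128}] = \frac{1125 s^{5}}{64} + \frac{225 s^{3}}{2} + 180 s, which equals f(s).
F(0) = 96; F(-1) = \frac{27783}{128}.
Integral = F(0) - F(-1) = - \frac{15495}{128}.

Antiderivative: F(s) = \frac{3 \left(5 s^{2} + 16\right)^{3}}{128}; value = - \frac{15495}{128}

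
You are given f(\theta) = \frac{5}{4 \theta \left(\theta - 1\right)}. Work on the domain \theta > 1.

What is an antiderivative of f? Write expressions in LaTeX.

An antiderivative is F(\theta) = \frac{5 \left(- \log{\left(\theta \right)} + \log{\left(\theta - 1 \right)}\right)}{4}.

The denominator factors as 4 \theta \left(\theta - 1\right); partial fractions split f into directly integrable pieces: \frac{5}{4 \left(\theta - 1\right)} - \frac{5}{4 \theta}.
Check: d/d\theta[\frac{5 \left(- \log{\left(\theta \right)} + \log{\left(\theta - 1 \right)}\right)}{4}] = \frac{5}{4 \theta^{2} - 4 \theta}, which equals f(\theta).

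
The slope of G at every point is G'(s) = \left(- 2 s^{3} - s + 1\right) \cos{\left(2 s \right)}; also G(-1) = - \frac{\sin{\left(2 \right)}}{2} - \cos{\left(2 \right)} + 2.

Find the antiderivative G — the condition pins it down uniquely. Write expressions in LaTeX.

Since d/ds undoes antidifferentiation here, G(s) must give back the stated G'(s).
A general antiderivative is - s^{3} \sin{\left(2 s \right)} - \frac{3 s^{2} \cos{\left(2 s \right)}}{2} + s \sin{\left(2 s \right)} + \frac{\sin{\left(2 s \right)}}{2} + \frac{\cos{\left(2 s \right)}}{2} + C.
The condition gives C = - \frac{\sin{\left(2 \right)}}{2} - \cos{\left(2 \right)} + 2 - (- \frac{\sin{\left(2 \right)}}{2} - \cos{\left(2 \right)}) = 2.
So G(s) = - s^{3} \sin{\left(2 s \right)} - \frac{3 s^{2} \cos{\left(2 s \right)}}{2} + s \sin{\left(2 s \right)} + \frac{\sin{\left(2 s \right)}}{2} + \frac{\cos{\left(2 s \right)}}{2} + 2.
Check: d/ds[- s^{3} \sin{\left(2 s \right)} - \frac{3 s^{2} \cos{\left(2 s \right)}}{2} + s \sin{\left(2 s \right)} + \frac{\sin{\left(2 s \right)}}{2} + \frac{\cos{\left(2 s \right)}}{2} + 2] = - 2 s^{3} \cos{\left(2 s \right)} - s \cos{\left(2 s \right)} + \cos{\left(2 s \right)}, which equals G'(s).

G(s) = - s^{3} \sin{\left(2 s \right)} - \frac{3 s^{2} \cos{\left(2 s \right)}}{2} + s \sin{\left(2 s \right)} + \frac{\sin{\left(2 s \right)}}{2} + \frac{\cos{\left(2 s \right)}}{2} + 2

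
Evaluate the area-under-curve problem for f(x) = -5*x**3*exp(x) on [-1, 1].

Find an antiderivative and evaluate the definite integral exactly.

Antiderivative: F(x) = 5*(-x**3 + 3*x**2 - 6*x + 6)*exp(x); value = -80*exp(-1) + 10*exp(1)

Recognize the product-rule pattern: f = u'v + uv' with u = -5*x**3 + 15*x**2 - 30*x + 30, v = exp(x), so integration by parts undoes it.
F(x) = 5*(-x**3 + 3*x**2 - 6*x + 6)*exp(x) is an antiderivative of f.
Check: d/dx[5*(-x**3 + 3*x**2 - 6*x + 6)*exp(x)] = -5*x**3*exp(x) = f(x).
F(1) = 10*exp(1); F(-1) = 80*exp(-1).
Integral = F(1) - F(-1) = -80*exp(-1) + 10*exp(1).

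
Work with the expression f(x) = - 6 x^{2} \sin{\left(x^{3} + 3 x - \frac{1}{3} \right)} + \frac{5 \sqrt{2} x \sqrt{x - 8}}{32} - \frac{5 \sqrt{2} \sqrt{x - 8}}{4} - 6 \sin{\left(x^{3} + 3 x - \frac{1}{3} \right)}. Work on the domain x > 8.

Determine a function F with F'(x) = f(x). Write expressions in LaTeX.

An antiderivative is F(x) = \frac{\sqrt{2} \left(x^{2} \sqrt{x - 8} - 16 x \sqrt{x - 8} + 64 \sqrt{x - 8} + 16 \sqrt{2} \cos{\left(x^{3} + 3 x - \frac{1}{3} \right)}\right)}{16}.

Integrate term by term and add the pieces.
Check: d/dx[\frac{\sqrt{2} \left(x^{2} \sqrt{x - 8} - 16 x \sqrt{x - 8} + 64 \sqrt{x - 8} + 16 \sqrt{2} \cos{\left(x^{3} + 3 x - \frac{1}{3} \right)}\right)}{16}] = \frac{- 192 x^{2} \sqrt{x - 8} \sin{\left(x^{3} + 3 x - \frac{1}{3} \right)} + 5 \sqrt{2} x^{2} - 80 \sqrt{2} x - 192 \sqrt{x - 8} \sin{\left(x^{3} + 3 x - \frac{1}{3} \right)} + 320 \sqrt{2}}{32 \sqrt{x - 8}}, which equals f(x).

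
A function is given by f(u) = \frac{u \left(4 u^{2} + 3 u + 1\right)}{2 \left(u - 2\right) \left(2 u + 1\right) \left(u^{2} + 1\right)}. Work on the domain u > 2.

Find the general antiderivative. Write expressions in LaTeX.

Factor the denominator (2 \left(u - 2\right) \left(2 u + 1\right) \left(u^{2} + 1\right)) and decompose: f = \frac{3 \left(u + 7\right)}{50 \left(u^{2} + 1\right)} + \frac{1}{25 \left(2 u + 1\right)} + \frac{23}{25 \left(u - 2\right)}; each piece integrates to a log, atan, or power term.
Check: d/du[\frac{23 \log{\left(u - 2 \right)}}{25} + \frac{\log{\left(u + \frac{1}{2} \right)}}{50} + \frac{3 \log{\left(u^{2} + 1 \right)}}{100} + \frac{21 \operatorname{atan}{\left(u \right)}}{50}] = \frac{4 u^{3} + 3 u^{2} + u}{4 u^{4} - 6 u^{3} - 6 u - 4}, which equals f(u).

F(u) = \frac{23 \log{\left(u - 2 \right)}}{25} + \frac{\log{\left(u + \frac{1}{2} \right)}}{50} + \frac{3 \log{\left(u^{2} + 1 \right)}}{100} + \frac{21 \operatorname{atan}{\left(u \right)}}{50} + C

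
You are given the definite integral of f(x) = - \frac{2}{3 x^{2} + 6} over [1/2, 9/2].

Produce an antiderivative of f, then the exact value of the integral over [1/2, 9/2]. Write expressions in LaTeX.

Whatever form F(x) takes, F'(x) = f(x) is non-negotiable.
F(x) = - \frac{\sqrt{2} \operatorname{atan}{\left(\frac{\sqrt{2} x}{2} \right)}}{3} is an antiderivative of f.
Check: d/dx[- \frac{\sqrt{2} \operatorname{atan}{\left(\frac{\sqrt{2} x}{2} \right)}}{3}] = - \frac{2}{3 x^{2} + 6} = f(x).
F(9/2) = - \frac{\sqrt{2} \operatorname{atan}{\left(\frac{9 \sqrt{2}}{4} \right)}}{3}; F(1/2) = - \frac{\sqrt{2} \operatorname{atan}{\left(\frac{\sqrt{2}}{4} \right)}}{3}.
Integral = F(9/2) - F(1/2) = - \frac{\sqrt{2} \operatorname{atan}{\left(\frac{9 \sqrt{2}}{4} \right)}}{3} + \frac{\sqrt{2} \operatorname{atan}{\left(\frac{\sqrt{2}}{4} \right)}}{3}.

Antiderivative: F(x) = - \frac{\sqrt{2} \operatorname{atan}{\left(\frac{\sqrt{2} x}{2} \right)}}{3}; value = - \frac{\sqrt{2} \operatorname{atan}{\left(\frac{9 \sqrt{2}}{4} \right)}}{3} + \frac{\sqrt{2} \operatorname{atan}{\left(\frac{\sqrt{2}}{4} \right)}}{3}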